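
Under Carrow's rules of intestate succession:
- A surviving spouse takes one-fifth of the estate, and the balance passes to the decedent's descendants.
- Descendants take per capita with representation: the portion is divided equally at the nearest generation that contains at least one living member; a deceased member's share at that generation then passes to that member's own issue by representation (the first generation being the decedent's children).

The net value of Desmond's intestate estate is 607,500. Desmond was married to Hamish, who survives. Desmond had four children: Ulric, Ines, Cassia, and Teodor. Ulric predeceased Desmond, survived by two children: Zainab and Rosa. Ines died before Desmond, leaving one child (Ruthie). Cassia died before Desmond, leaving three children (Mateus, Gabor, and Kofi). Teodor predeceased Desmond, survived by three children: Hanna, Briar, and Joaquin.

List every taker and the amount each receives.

Hamish: 121,500; Zainab: 54,000; Rosa: 54,000; Ruthie: 54,000; Mateus: 54,000; Gabor: 54,000; Kofi: 54,000; Hanna: 54,000; Briar: 54,000; Joaquin: 54,000

Hamish takes one-fifth of 607,500 = 121,500. The remaining 486,000 passes to the descendants.
No child survives, so the initial division is made at the grandchildren's generation.
The descendants' portion (486,000) is divided into 9 shares of 54,000: Zainab, Rosa, Ruthie, Mateus, Gabor, Kofi, Hanna, Briar, and Joaquin each take 54,000.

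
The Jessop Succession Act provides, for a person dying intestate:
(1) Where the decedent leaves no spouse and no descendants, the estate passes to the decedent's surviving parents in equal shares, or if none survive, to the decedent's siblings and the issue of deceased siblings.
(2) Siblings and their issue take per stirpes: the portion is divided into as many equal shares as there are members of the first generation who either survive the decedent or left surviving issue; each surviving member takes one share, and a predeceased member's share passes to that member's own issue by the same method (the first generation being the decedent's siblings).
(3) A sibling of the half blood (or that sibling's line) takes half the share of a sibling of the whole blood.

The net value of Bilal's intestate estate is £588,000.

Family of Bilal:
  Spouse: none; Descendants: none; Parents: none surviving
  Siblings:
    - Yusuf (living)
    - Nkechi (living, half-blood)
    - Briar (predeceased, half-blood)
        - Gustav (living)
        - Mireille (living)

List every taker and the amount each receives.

Yusuf: £294,000; Nkechi: £147,000; Gustav: £73,500; Mireille: £73,500

The entire £588,000 passes to the siblings and their issue.
Counting each half-blood sibling's line as half a unit, there are 2 units in £588,000, so one unit is £294,000. Whole-blood lines (Yusuf) take £294,000 each; half-blood lines (Nkechi and Briar) take £147,000 each.
Briar's share (£147,000) is divided into 2 shares of £73,500: Gustav and Mireille each take £73,500.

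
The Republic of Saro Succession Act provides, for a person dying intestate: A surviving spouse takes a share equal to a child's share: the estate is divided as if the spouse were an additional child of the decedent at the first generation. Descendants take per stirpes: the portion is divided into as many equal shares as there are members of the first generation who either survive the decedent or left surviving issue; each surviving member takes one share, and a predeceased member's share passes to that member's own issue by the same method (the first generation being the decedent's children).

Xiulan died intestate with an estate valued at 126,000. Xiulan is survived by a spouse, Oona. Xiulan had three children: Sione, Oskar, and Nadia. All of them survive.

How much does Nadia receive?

Nadia receives 31,500.

The spouse counts as an additional share at the children's level, so there are 4 primary shares of 31,500. Oona takes one such share (31,500).
The children's combined portion (94,500) is divided into 3 shares of 31,500: Sione, Oskar, and Nadia each take 31,500.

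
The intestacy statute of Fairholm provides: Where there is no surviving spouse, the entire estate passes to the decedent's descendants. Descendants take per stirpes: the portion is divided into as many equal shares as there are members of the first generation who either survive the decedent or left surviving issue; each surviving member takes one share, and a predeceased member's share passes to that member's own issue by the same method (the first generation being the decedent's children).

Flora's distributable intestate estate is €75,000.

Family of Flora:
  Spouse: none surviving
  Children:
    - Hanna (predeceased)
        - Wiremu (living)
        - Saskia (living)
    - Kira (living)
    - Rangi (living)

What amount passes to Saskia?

The entire €75,000 passes to the descendants.
That amount (€75,000) is divided into 3 shares of €25,000: Kira and Rangi each take €25,000; Hanna's €25,000 share passes to Hanna's issue.
Hanna's share (€25,000) is divided into 2 shares of €12,500: Wiremu and Saskia each take €12,500.

Saskia receives €12,500.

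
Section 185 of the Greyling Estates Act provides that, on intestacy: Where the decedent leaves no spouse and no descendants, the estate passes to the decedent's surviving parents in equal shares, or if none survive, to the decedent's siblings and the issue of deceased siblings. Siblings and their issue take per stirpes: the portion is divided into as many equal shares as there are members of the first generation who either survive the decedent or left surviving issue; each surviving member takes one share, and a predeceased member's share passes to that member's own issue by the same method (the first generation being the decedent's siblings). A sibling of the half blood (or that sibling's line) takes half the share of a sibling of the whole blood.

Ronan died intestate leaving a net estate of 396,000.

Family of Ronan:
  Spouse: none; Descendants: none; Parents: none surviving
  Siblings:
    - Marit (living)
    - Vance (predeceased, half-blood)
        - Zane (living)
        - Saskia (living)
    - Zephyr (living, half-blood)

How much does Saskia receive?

Saskia receives 49,500.

The entire 396,000 passes to the siblings and their issue.
Counting each half-blood sibling's line as half a unit, there are 2 units in 396,000, so one unit is 198,000. Whole-blood lines (Marit) take 198,000 each; half-blood lines (Vance and Zephyr) take 99,000 each.
Vance's share (99,000) is divided into 2 shares of 49,500: Zane and Saskia each take 49,500.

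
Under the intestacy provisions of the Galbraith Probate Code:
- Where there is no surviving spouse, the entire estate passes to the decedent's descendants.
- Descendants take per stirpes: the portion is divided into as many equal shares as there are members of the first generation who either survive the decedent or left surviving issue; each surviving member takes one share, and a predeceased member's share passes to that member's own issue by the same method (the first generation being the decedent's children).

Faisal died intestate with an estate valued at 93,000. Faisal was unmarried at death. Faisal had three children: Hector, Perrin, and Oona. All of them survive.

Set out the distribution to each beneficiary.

Hector: 31,000; Perrin: 31,000; Oona: 31,000

The entire 93,000 passes to the descendants.
That amount (93,000) is divided into 3 shares of 31,000: Hector, Perrin, and Oona each take 31,000.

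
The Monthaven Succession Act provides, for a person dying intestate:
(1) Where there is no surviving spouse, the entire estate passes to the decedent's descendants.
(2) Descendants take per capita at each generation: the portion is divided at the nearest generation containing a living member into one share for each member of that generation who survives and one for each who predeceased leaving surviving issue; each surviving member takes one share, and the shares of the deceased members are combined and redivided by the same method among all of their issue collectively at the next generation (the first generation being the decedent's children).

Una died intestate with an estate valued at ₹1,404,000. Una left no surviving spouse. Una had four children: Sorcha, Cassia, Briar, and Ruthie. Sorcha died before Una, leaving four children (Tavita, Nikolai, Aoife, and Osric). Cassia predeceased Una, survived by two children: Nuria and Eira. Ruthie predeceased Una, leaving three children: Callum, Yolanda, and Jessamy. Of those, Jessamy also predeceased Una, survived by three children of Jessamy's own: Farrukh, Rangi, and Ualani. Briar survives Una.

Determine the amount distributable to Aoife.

Aoife receives ₹117,000.

The entire ₹1,404,000 passes to the descendants.
That amount (₹1,404,000) is divided at the children's generation into 4 shares of ₹351,000. Briar takes ₹351,000. The 3 shares of the deceased (Sorcha, Cassia, and Ruthie) are combined into a pool of ₹1,053,000.
That pool (₹1,053,000) is divided at the grandchildren's generation into 9 shares of ₹117,000. Tavita, Nikolai, Aoife, Osric, Nuria, Eira, Callum, and Yolanda each take ₹117,000. The remaining share for the deceased Jessamy (₹117,000) is carried to the next generation.
That pool (₹117,000) is divided at the great-grandchildren's generation equally among Farrukh, Rangi, and Ualani: ₹39,000 each.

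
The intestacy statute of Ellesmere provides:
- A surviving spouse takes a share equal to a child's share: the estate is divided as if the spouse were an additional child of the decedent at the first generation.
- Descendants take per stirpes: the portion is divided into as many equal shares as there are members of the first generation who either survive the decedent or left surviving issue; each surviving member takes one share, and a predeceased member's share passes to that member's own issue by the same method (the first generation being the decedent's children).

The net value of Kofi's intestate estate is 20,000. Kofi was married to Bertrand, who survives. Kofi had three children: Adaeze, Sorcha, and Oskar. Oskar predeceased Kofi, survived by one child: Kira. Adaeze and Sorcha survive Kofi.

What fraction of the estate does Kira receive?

Kira receives 1/4 of the estate.

The spouse counts as an additional share at the children's level, so there are 4 primary shares of 5,000. Bertrand takes one such share (5,000).
The children's combined portion (15,000) is divided into 3 shares of 5,000: Adaeze and Sorcha each take 5,000; Oskar's 5,000 share passes to Oskar's issue.
Oskar's share (5,000) passes entirely to Kira.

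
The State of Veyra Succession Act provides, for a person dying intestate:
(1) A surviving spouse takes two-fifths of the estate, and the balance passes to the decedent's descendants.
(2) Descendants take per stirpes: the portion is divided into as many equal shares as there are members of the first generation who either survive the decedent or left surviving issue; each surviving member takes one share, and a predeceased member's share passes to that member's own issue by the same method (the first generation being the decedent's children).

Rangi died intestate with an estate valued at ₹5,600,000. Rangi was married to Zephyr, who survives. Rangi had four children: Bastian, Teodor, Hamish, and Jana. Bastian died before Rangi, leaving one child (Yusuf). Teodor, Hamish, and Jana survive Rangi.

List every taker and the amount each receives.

Zephyr: ₹2,240,000; Yusuf: ₹840,000; Teodor: ₹840,000; Hamish: ₹840,000; Jana: ₹840,000

Zephyr takes two-fifths of ₹5,600,000 = ₹2,240,000. The remaining ₹3,360,000 passes to the descendants.
The descendants' portion (₹3,360,000) is divided into 4 shares of ₹840,000: Teodor, Hamish, and Jana each take ₹840,000; Bastian's ₹840,000 share passes to Bastian's issue.
Bastian's share (₹840,000) passes entirely to Yusuf.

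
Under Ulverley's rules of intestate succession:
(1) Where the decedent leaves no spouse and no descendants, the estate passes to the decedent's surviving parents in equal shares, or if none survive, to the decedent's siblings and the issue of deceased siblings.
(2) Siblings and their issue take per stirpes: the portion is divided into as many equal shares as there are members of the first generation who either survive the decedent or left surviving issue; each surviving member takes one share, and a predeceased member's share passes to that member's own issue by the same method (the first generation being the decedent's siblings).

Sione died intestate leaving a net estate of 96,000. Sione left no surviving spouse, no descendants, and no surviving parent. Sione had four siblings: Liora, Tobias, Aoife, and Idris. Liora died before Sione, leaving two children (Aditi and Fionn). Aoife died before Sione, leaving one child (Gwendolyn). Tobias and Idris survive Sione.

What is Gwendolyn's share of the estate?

The entire 96,000 passes to the siblings and their issue.
That amount (96,000) is divided into 4 shares of 24,000: Tobias and Idris each take 24,000; Liora's 24,000 share passes to Liora's issue; Aoife's 24,000 share passes to Aoife's issue.
Liora's share (24,000) is divided into 2 shares of 12,000: Aditi and Fionn each take 12,000.
Aoife's share (24,000) passes entirely to Gwendolyn.

Gwendolyn receives 24,000.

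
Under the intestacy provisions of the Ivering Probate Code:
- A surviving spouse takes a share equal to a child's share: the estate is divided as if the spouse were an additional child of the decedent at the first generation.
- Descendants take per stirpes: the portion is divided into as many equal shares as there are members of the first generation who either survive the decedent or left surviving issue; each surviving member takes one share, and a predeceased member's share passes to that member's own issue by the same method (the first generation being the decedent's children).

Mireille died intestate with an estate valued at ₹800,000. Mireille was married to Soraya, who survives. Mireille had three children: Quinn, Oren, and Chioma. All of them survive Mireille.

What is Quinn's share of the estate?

The spouse counts as an additional share at the children's level, so there are 4 primary shares of ₹200,000. Soraya takes one such share (₹200,000).
The children's combined portion (₹600,000) is divided into 3 shares of ₹200,000: Quinn, Oren, and Chioma each take ₹200,000.

Quinn receives ₹200,000.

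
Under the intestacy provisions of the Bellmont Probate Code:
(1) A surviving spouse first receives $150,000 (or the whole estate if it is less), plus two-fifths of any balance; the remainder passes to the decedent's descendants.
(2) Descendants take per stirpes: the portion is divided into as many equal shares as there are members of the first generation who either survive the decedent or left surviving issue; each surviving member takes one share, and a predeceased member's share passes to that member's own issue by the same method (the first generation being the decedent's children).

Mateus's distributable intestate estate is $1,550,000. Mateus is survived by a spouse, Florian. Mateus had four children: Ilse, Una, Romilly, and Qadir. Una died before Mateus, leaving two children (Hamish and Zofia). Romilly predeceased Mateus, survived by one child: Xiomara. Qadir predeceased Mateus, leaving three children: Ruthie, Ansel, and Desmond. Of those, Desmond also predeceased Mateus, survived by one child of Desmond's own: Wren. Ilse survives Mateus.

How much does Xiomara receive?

Xiomara receives $210,000.

Florian first takes $150,000, leaving a balance of $1,400,000. Florian then takes two-fifths of the balance ($560,000), for a total of $710,000. The remaining $840,000 passes to the descendants.
The descendants' portion ($840,000) is divided into 4 shares of $210,000: Ilse takes $210,000; Una's $210,000 share passes to Una's issue; Romilly's $210,000 share passes to Romilly's issue; Qadir's $210,000 share passes to Qadir's issue.
Una's share ($210,000) is divided into 2 shares of $105,000: Hamish and Zofia each take $105,000.
Romilly's share ($210,000) passes entirely to Xiomara.
Qadir's share ($210,000) is divided into 3 shares of $70,000: Ruthie and Ansel each take $70,000; Desmond's $70,000 share passes to Desmond's issue.
Desmond's share ($70,000) passes entirely to Wren.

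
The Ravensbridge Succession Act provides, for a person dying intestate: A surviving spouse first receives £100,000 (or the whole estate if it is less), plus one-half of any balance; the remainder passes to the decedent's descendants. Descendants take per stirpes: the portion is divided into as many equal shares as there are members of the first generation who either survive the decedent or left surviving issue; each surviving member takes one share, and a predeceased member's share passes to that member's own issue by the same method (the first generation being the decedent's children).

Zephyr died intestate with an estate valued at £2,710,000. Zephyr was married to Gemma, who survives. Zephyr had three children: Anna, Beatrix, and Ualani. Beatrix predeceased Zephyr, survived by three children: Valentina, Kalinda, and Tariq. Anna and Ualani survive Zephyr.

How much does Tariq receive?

Tariq receives £145,000.

Gemma first takes £100,000, leaving a balance of £2,610,000. Gemma then takes one-half of the balance (£1,305,000), for a total of £1,405,000. The remaining £1,305,000 passes to the descendants.
The descendants' portion (£1,305,000) is divided into 3 shares of £435,000: Anna and Ualani each take £435,000; Beatrix's £435,000 share passes to Beatrix's issue.
Beatrix's share (£435,000) is divided into 3 shares of £145,000: Valentina, Kalinda, and Tariq each take £145,000.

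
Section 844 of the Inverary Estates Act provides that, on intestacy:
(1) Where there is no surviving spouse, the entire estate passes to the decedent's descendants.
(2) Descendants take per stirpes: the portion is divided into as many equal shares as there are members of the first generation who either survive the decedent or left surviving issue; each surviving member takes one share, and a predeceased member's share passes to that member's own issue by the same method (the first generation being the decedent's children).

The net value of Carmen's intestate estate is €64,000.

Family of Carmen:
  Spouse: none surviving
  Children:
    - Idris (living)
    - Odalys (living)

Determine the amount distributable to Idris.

The entire €64,000 passes to the descendants.
That amount (€64,000) is divided into 2 shares of €32,000: Idris and Odalys each take €32,000.

Idris receives €32,000.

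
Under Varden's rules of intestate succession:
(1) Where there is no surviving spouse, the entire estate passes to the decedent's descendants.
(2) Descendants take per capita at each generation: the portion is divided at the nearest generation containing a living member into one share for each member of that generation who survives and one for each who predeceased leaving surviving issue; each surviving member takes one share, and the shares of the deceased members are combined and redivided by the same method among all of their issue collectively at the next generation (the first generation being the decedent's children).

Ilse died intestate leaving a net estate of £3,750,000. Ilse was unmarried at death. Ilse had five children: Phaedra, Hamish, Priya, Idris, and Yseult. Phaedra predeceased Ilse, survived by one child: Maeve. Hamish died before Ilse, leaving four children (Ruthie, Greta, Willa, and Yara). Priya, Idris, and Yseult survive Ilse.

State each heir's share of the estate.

The entire £3,750,000 passes to the descendants.
That amount (£3,750,000) is divided at the children's generation into 5 shares of £750,000. Priya, Idris, and Yseult each take £750,000. The 2 shares of the deceased (Phaedra and Hamish) are combined into a pool of £1,500,000.
That pool (£1,500,000) is divided at the grandchildren's generation equally among Maeve, Ruthie, Greta, Willa, and Yara: £300,000 each.

Maeve: £300,000; Ruthie: £300,000; Greta: £300,000; Willa: £300,000; Yara: £300,000; Priya: £750,000; Idris: £750,000; Yseult: £750,000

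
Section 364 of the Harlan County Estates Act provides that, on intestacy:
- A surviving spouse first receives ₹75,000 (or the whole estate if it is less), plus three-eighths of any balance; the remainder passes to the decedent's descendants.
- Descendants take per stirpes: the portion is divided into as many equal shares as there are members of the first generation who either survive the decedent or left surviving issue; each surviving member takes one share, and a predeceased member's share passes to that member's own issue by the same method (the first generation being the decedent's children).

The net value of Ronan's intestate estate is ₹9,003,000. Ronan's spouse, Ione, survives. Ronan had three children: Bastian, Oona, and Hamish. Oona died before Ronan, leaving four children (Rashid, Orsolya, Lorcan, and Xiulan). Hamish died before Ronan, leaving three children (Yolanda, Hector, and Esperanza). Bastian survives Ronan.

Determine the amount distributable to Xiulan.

Xiulan receives ₹465,000.

Ione first takes ₹75,000, leaving a balance of ₹8,928,000. Ione then takes three-eighths of the balance (₹3,348,000), for a total of ₹3,423,000. The remaining ₹5,580,000 passes to the descendants.
The descendants' portion (₹5,580,000) is divided into 3 shares of ₹1,860,000: Bastian takes ₹1,860,000; Oona's ₹1,860,000 share passes to Oona's issue; Hamish's ₹1,860,000 share passes to Hamish's issue.
Oona's share (₹1,860,000) is divided into 4 shares of ₹465,000: Rashid, Orsolya, Lorcan, and Xiulan each take ₹465,000.
Hamish's share (₹1,860,000) is divided into 3 shares of ₹620,000: Yolanda, Hector, and Esperanza each take ₹620,000.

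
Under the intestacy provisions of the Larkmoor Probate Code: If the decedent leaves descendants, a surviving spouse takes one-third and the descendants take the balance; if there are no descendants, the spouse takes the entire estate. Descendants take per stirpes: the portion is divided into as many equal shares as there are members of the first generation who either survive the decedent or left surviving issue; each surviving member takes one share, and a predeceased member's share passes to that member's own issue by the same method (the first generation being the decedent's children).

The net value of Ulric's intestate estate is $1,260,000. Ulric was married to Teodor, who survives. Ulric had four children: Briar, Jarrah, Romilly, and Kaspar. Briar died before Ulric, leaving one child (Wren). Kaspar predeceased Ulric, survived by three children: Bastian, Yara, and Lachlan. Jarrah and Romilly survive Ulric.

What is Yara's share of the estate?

Teodor takes one-third of $1,260,000 = $420,000. The remaining $840,000 passes to the descendants.
The descendants' portion ($840,000) is divided into 4 shares of $210,000: Jarrah and Romilly each take $210,000; Briar's $210,000 share passes to Briar's issue; Kaspar's $210,000 share passes to Kaspar's issue.
Briar's share ($210,000) passes entirely to Wren.
Kaspar's share ($210,000) is divided into 3 shares of $70,000: Bastian, Yara, and Lachlan each take $70,000.

Yara receives $70,000.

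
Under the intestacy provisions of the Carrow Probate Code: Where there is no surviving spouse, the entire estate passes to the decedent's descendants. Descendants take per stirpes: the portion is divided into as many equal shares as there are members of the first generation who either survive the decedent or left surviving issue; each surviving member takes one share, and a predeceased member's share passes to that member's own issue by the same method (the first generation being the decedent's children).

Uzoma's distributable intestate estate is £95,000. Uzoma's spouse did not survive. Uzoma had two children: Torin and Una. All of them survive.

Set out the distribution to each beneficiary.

The entire £95,000 passes to the descendants.
That amount (£95,000) is divided into 2 shares of £47,500: Torin and Una each take £47,500.

Torin: £47,500; Una: £47,500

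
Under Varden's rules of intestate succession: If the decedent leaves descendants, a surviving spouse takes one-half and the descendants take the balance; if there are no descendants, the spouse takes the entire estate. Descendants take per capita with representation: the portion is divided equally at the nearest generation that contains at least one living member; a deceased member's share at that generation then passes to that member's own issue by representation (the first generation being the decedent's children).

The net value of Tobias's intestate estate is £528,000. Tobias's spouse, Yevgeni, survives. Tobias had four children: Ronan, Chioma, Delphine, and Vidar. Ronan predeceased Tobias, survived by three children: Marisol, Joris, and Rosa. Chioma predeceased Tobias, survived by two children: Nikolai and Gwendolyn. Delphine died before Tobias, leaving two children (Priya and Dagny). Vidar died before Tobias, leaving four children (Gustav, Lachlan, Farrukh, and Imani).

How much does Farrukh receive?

Yevgeni takes one-half of £528,000 = £264,000. The remaining £264,000 passes to the descendants.
No child survives, so the initial division is made at the grandchildren's generation.
The descendants' portion (£264,000) is divided into 11 shares of £24,000: Marisol, Joris, Rosa, Nikolai, Gwendolyn, Priya, Dagny, Gustav, Lachlan, Farrukh, and Imani each take £24,000.

Farrukh receives £24,000.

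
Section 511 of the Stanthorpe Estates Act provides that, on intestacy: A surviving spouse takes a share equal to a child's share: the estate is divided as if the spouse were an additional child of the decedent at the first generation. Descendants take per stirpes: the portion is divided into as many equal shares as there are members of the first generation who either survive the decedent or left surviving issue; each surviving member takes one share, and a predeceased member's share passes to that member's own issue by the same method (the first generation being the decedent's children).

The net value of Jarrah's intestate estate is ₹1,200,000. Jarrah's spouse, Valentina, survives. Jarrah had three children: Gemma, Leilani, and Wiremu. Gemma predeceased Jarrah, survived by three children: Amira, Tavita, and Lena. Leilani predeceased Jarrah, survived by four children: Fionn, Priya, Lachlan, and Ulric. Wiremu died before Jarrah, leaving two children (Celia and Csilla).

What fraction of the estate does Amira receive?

Amira receives 1/12 of the estate.

The spouse counts as an additional share at the children's level, so there are 4 primary shares of ₹300,000. Valentina takes one such share (₹300,000).
The children's combined portion (₹900,000) is divided into 3 shares of ₹300,000: Gemma's ₹300,000 share passes to Gemma's issue; Leilani's ₹300,000 share passes to Leilani's issue; Wiremu's ₹300,000 share passes to Wiremu's issue.
Gemma's share (₹300,000) is divided into 3 shares of ₹100,000: Amira, Tavita, and Lena each take ₹100,000.
Leilani's share (₹300,000) is divided into 4 shares of ₹75,000: Fionn, Priya, Lachlan, and Ulric each take ₹75,000.
Wiremu's share (₹300,000) is divided into 2 shares of ₹150,000: Celia and Csilla each take ₹150,000.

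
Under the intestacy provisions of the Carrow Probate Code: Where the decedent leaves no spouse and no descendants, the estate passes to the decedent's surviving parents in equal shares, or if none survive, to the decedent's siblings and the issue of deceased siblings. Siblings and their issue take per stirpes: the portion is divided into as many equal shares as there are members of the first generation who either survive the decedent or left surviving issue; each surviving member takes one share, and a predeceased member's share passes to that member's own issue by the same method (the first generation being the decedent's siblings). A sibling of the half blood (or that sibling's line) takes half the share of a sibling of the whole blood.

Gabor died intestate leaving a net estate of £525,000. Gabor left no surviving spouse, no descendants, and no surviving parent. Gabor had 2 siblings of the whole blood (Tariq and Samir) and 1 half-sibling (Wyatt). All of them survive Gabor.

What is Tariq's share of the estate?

Tariq receives £210,000.

The entire £525,000 passes to the siblings and their issue.
Counting each half-blood sibling's line as half a unit, there are 5/2 units in £525,000, so one unit is £210,000. Whole-blood lines (Tariq and Samir) take £210,000 each; half-blood lines (Wyatt) take £105,000 each.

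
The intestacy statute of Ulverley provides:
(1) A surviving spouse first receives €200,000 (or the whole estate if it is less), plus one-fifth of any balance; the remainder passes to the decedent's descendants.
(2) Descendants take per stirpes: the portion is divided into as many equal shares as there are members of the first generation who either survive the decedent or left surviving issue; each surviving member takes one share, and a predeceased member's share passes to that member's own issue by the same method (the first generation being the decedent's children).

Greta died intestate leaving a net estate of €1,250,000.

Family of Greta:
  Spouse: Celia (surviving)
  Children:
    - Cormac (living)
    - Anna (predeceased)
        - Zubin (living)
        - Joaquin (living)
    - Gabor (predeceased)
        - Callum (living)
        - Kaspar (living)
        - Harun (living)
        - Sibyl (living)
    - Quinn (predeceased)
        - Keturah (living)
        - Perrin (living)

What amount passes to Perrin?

Perrin receives €105,000.

Celia first takes €200,000, leaving a balance of €1,050,000. Celia then takes one-fifth of the balance (€210,000), for a total of €410,000. The remaining €840,000 passes to the descendants.
The descendants' portion (€840,000) is divided into 4 shares of €210,000: Cormac takes €210,000; Anna's €210,000 share passes to Anna's issue; Gabor's €210,000 share passes to Gabor's issue; Quinn's €210,000 share passes to Quinn's issue.
Anna's share (€210,000) is divided into 2 shares of €105,000: Zubin and Joaquin each take €105,000.
Gabor's share (€210,000) is divided into 4 shares of €52,500: Callum, Kaspar, Harun, and Sibyl each take €52,500.
Quinn's share (€210,000) is divided into 2 shares of €105,000: Keturah and Perrin each take €105,000.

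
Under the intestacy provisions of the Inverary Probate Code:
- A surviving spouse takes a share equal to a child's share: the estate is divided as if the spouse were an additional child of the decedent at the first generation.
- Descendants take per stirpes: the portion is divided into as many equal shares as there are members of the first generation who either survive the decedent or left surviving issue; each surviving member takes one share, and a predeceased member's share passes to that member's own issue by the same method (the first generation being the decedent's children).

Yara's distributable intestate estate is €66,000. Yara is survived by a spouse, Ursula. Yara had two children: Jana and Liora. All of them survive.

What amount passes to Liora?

The spouse counts as an additional share at the children's level, so there are 3 primary shares of €22,000. Ursula takes one such share (€22,000).
The children's combined portion (€44,000) is divided into 2 shares of €22,000: Jana and Liora each take €22,000.

Liora receives €22,000.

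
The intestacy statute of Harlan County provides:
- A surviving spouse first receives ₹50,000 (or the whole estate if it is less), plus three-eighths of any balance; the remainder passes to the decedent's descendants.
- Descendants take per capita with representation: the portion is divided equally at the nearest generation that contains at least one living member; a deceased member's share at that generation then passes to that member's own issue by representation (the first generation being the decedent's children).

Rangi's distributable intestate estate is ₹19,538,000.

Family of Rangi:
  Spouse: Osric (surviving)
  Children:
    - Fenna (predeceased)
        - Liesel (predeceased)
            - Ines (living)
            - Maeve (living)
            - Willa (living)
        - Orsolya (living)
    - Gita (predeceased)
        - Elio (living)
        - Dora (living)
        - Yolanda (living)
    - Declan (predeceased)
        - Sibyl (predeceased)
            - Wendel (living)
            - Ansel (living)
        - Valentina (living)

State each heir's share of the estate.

Osric first takes ₹50,000, leaving a balance of ₹19,488,000. Osric then takes three-eighths of the balance (₹7,308,000), for a total of ₹7,358,000. The remaining ₹12,180,000 passes to the descendants.
No child survives, so the initial division is made at the grandchildren's generation.
The descendants' portion (₹12,180,000) is divided into 7 shares of ₹1,740,000: Orsolya, Elio, Dora, Yolanda, and Valentina each take ₹1,740,000; Liesel's ₹1,740,000 share passes to Liesel's issue; Sibyl's ₹1,740,000 share passes to Sibyl's issue.
Liesel's share (₹1,740,000) is divided into 3 shares of ₹580,000: Ines, Maeve, and Willa each take ₹580,000.
Sibyl's share (₹1,740,000) is divided into 2 shares of ₹870,000: Wendel and Ansel each take ₹870,000.

Osric: ₹7,358,000; Ines: ₹580,000; Maeve: ₹580,000; Willa: ₹580,000; Orsolya: ₹1,740,000; Elio: ₹1,740,000; Dora: ₹1,740,000; Yolanda: ₹1,740,000; Wendel: ₹870,000; Ansel: ₹870,000; Valentina: ₹1,740,000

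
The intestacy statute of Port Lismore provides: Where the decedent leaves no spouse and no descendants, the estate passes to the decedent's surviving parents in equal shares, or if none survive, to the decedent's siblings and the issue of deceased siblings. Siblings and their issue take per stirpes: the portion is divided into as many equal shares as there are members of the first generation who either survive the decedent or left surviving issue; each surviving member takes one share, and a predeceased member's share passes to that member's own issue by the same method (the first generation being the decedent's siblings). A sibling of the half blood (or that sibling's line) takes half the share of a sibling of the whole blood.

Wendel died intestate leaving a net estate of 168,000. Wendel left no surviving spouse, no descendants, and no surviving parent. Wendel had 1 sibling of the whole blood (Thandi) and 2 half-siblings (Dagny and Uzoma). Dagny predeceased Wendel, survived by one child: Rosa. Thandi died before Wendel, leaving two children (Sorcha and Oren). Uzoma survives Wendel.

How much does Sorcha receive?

Sorcha receives 42,000.

The entire 168,000 passes to the siblings and their issue.
Counting each half-blood sibling's line as half a unit, there are 2 units in 168,000, so one unit is 84,000. Whole-blood lines (Thandi) take 84,000 each; half-blood lines (Dagny and Uzoma) take 42,000 each.
Dagny's share (42,000) passes entirely to Rosa.
Thandi's share (84,000) is divided into 2 shares of 42,000: Sorcha and Oren each take 42,000.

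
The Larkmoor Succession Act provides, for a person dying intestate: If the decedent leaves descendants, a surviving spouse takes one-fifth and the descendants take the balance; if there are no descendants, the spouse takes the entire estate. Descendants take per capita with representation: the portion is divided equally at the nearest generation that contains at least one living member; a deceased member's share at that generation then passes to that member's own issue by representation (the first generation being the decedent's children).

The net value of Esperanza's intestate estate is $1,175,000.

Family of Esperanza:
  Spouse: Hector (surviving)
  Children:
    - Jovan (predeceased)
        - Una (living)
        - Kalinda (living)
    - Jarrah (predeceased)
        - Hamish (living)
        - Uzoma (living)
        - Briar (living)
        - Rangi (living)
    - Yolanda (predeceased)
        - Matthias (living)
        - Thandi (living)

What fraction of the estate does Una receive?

Una receives 1/10 of the estate.

Hector takes one-fifth of $1,175,000 = $235,000. The remaining $940,000 passes to the descendants.
No child survives, so the initial division is made at the grandchildren's generation.
The descendants' portion ($940,000) is divided into 8 shares of $117,500: Una, Kalinda, Hamish, Uzoma, Briar, Rangi, Matthias, and Thandi each take $117,500.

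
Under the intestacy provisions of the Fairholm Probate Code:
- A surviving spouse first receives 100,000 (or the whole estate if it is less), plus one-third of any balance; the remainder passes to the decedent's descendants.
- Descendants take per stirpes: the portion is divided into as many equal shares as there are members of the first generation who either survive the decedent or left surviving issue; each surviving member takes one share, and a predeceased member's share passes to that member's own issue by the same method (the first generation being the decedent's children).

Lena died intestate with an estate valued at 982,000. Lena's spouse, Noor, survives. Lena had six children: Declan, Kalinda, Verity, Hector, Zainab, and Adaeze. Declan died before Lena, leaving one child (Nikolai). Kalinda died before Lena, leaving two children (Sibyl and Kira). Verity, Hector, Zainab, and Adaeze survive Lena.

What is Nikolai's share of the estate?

Noor first takes 100,000, leaving a balance of 882,000. Noor then takes one-third of the balance (294,000), for a total of 394,000. The remaining 588,000 passes to the descendants.
The descendants' portion (588,000) is divided into 6 shares of 98,000: Verity, Hector, Zainab, and Adaeze each take 98,000; Declan's 98,000 share passes to Declan's issue; Kalinda's 98,000 share passes to Kalinda's issue.
Declan's share (98,000) passes entirely to Nikolai.
Kalinda's share (98,000) is divided into 2 shares of 49,000: Sibyl and Kira each take 49,000.

Nikolai receives 98,000.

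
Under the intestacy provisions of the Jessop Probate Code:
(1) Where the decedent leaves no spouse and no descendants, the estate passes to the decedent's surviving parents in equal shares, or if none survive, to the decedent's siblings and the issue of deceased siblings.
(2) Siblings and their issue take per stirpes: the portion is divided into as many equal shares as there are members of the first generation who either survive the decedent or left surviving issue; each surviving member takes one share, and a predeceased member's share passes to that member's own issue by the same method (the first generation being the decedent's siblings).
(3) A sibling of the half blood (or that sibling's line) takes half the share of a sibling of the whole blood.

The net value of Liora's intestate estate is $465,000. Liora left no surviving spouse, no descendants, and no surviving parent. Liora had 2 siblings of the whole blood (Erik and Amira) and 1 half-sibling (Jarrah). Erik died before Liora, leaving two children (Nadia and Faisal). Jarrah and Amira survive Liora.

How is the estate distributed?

The entire $465,000 passes to the siblings and their issue.
Counting each half-blood sibling's line as half a unit, there are 5/2 units in $465,000, so one unit is $186,000. Whole-blood lines (Erik and Amira) take $186,000 each; half-blood lines (Jarrah) take $93,000 each.
Erik's share ($186,000) is divided into 2 shares of $93,000: Nadia and Faisal each take $93,000.

Jarrah: $93,000; Nadia: $93,000; Faisal: $93,000; Amira: $186,000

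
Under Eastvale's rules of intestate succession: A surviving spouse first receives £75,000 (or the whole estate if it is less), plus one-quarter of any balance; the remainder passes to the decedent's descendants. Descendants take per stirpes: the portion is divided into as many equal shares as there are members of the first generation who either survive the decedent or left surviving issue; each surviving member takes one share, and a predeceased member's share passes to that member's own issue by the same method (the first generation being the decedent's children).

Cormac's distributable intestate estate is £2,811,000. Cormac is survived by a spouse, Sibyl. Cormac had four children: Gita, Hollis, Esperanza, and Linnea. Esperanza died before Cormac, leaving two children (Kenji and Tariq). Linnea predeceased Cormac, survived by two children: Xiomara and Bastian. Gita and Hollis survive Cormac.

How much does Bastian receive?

Bastian receives £256,500.

Sibyl first takes £75,000, leaving a balance of £2,736,000. Sibyl then takes one-quarter of the balance (£684,000), for a total of £759,000. The remaining £2,052,000 passes to the descendants.
The descendants' portion (£2,052,000) is divided into 4 shares of £513,000: Gita and Hollis each take £513,000; Esperanza's £513,000 share passes to Esperanza's issue; Linnea's £513,000 share passes to Linnea's issue.
Esperanza's share (£513,000) is divided into 2 shares of £256,500: Kenji and Tariq each take £256,500.
Linnea's share (£513,000) is divided into 2 shares of £256,500: Xiomara and Bastian each take £256,500.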